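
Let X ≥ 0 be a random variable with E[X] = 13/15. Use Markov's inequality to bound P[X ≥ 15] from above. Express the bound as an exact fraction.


μ = E[X] = 13/15, a = 15.
Markov: P[X ≥ 15] ≤ μ/a = (13/15)/15 = 13/225.
Numerically: ≈ 0.057778.
(Since a = 15 > μ = 0.866667, the bound 13/225 is < 1 and informative.)

P[X ≥ 15] ≤ 13/225 ≈ 0.057778.


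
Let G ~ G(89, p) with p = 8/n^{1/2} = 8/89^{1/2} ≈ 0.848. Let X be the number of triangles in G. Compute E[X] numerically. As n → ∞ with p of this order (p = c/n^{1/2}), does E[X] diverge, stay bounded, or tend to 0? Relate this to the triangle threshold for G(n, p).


Number of potential triangles: C(89, 3) = 113564.
Each occurs with probability p³ ≈ (0.848)³ ≈ 6.097965e-01.
By linearity: E[X] = C(89, 3)·p³ ≈ 113564 · 6.097965e-01 ≈ 69250.9335.
Since α = 1/2 < 1, p = c/n^{1/2} ≫ 1/n is above the triangle threshold p ~ 1/n. Asymptotically E[X] ~ (c³/6)·n^{3(1−α)} = (8³/6)·n^{1.5} → ∞; triangles are abundant w.h.p.

E[X] ≈ 69250.9335; in regime p = Θ(1/n^{1/2}) E[X] diverges (above the triangle threshold p ~ 1/n).


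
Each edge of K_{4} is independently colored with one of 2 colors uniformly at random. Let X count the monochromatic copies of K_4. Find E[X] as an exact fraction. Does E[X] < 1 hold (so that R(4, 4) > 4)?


E[X] = C(4, 4) · 2^{1 − 6} = 1 · 2^{−5} = 1/32.
As a reduced fraction: E[X] = 1/32 ≈ 0.031.
Is E[X] < 1? YES.
Since E[X] < 1, there exists a 2-coloring of K_{4} with no monochromatic K_4; hence R(4, 4) > 4.

E[X] = 1/32 ≈ 0.031; E[X] < 1, so R(4, 4) > 4.


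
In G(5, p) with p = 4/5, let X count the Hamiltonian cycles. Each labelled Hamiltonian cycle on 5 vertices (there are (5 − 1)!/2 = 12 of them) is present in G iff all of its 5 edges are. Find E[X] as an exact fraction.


K_5 has (5 − 1)!/2 = 12 labelled Hamiltonian cycles.
For each such Hamiltonian cycle H, let X_H = 1 if all 5 edges of H are present in G. Then P[X_H = 1] = p^{5} = (4/5)^{5} = 1024/3125.
Summing the indicators: E[X] = Σ_H E[X_H] = 12 · p^{5} = 12 · 1024/3125 = 12288/3125.
Numerically: E[X] ≈ 3.93.

E[X] = 12 · (4/5)^{5} = 12288/3125 ≈ 3.93.


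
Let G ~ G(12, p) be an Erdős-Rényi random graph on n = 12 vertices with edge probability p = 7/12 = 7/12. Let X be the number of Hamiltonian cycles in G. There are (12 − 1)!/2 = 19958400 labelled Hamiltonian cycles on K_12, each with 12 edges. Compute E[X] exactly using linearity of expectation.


K_12 has (12 − 1)!/2 = 19958400 labelled Hamiltonian cycles.
For each such Hamiltonian cycle H, let X_H = 1 if all 12 edges of H are present in G. Then P[X_H = 1] = p^{12} = (7/12)^{12} = 13841287201/8916100448256.
By linearity of expectation: E[X] = Σ_H E[X_H] = 19958400 · p^{12} = 19958400 · 13841287201/8916100448256 = 26644477861925/859963392.
Numerically: E[X] ≈ 30983.

E[X] = 19958400 · (7/12)^{12} = 26644477861925/859963392 ≈ 30983.


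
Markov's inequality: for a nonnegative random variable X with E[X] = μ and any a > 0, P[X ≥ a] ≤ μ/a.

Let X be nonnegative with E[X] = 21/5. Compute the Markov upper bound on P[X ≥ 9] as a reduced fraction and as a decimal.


μ = E[X] = 21/5, a = 9.
Markov: P[X ≥ 9] ≤ μ/a = (21/5)/9 = 7/15.
Numerically: ≈ 0.467.
(Since a = 9 > μ = 4.200, the bound 7/15 is < 1 and informative.)

P[X ≥ 9] ≤ 7/15 ≈ 0.467.


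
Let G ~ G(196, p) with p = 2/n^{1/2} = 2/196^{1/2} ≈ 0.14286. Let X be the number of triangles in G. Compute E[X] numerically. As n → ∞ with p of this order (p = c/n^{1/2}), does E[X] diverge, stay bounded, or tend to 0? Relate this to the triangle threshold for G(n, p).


Number of potential triangles: C(196, 3) = 1235780.
Each occurs with probability p³ ≈ (0.14286)³ ≈ 2.9154519e-03.
By linearity: E[X] = C(196, 3)·p³ ≈ 1235780 · 2.9154519e-03 ≈ 3602.85714.
Since α = 1/2 < 1, p = c/n^{1/2} ≫ 1/n is above the triangle threshold p ~ 1/n. Asymptotically E[X] ~ (c³/6)·n^{3(1−α)} = (2³/6)·n^{1.5} → ∞; triangles are abundant w.h.p.

E[X] ≈ 3602.85714; in regime p = Θ(1/n^{1/2}) E[X] diverges (above the triangle threshold p ~ 1/n).


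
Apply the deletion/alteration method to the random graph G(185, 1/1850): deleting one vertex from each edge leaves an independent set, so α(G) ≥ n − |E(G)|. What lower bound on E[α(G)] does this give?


E[|E(G)|] = C(185, 2)·p = 17020 · (1/1850) = 46/5.
E[α(G)] ≥ n − E[|E(G)|] = 185 − 46/5 = 879/5.
Numerically: ≈ 175.800000.
(This is only a lower bound; the true E[α(G)] may be larger.)

E[α(G)] ≥ 879/5 ≈ 175.800000.


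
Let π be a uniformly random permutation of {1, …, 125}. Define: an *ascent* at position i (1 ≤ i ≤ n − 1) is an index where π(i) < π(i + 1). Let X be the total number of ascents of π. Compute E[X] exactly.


Write X = Σ X_I over i = 1, …, 124, with X_I the indicator of one ascent.
There are 124 indicators.
For each fixed i, the pair (π(i), π(i+1)) is a uniformly random ordered pair of distinct values from {1, …, 125}; by symmetry P[π(i) < π(i+1)] = 1/2.
By linearity: E[X] = 124 · (1/2) = (125 − 1) · (1/2) = 62 ≈ 62.0000.

E[X] = 62 = 62.0000.


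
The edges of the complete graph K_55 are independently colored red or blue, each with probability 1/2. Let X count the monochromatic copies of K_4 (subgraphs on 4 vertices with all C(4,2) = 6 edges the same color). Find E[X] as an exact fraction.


Let X = Σ_S X_S over the C(55, 4) = 341055 subsets S of size 4, where X_S = 1 if the K_4 on S is monochromatic.
For a fixed S, the K_4 on S has C(4, 2) = 6 edges. P[all 6 edges red] = (1/2)^6, and likewise for blue, so P[monochromatic] = 2·(1/2)^6 = 2^{1 − 6} = 1/32.
By linearity: E[X] = C(55, 4) · 2^{1 − 6} = 341055 · 1/32 = 341055/32.
Numerically: E[X] ≈ 10657.96875.

E[X] = C(55,4)·2^(1−C(4,2)) = 341055/32 ≈ 10657.96875.


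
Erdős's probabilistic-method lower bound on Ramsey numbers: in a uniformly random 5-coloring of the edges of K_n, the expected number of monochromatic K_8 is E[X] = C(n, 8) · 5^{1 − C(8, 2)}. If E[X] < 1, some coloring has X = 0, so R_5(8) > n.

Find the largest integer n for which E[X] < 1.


We need C(n, 8) · 5^{1 − 28} < 1, i.e. C(n, 8) < 5^{28 − 1} = 7450580596923828125.
Check values of n near the boundary:
  n = 862: C(862, 8) = 7317951015318931845; 7317951015318931845 < 7450580596923828125? YES
  n = 863: C(863, 8) = 7386423071602617757; 7386423071602617757 < 7450580596923828125? YES
  n = 864: C(864, 8) = 7455455062926006708; 7455455062926006708 < 7450580596923828125? NO
  n = 865: C(865, 8) = 7525050909487743060; 7525050909487743060 < 7450580596923828125? NO
  n = 866: C(866, 8) = 7595214554331451620; 7595214554331451620 < 7450580596923828125? NO
The largest n with C(n, 8) < 7450580596923828125 is n = 863 (where E[X] = 7386423071602617757/7450580596923828125 ≈ 0.991389). Hence R_5(8) > 863, i.e. R_5(8) ≥ 864.

Largest n = 863; hence R_5(8) > 863.


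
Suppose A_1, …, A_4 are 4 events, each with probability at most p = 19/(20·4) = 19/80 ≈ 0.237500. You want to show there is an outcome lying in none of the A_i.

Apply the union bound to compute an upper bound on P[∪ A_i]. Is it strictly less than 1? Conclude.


Union bound: P[∪_{i=1}^{4} A_i] ≤ Σ_i P[A_i] ≤ 4·p = 4·(19/80) = 19/20.
Numerically: 19/20 ≈ 0.950000.
Is 19/20 < 1? YES.
Since P[∪ A_i] ≤ 19/20 < 1, the complement has P[∩ A_i^c] ≥ 1 − 19/20 = 1/20 > 0, so some outcome avoids every A_i.

4·p = 19/20 ≈ 0.950000; existence CERTIFIED by the union bound.


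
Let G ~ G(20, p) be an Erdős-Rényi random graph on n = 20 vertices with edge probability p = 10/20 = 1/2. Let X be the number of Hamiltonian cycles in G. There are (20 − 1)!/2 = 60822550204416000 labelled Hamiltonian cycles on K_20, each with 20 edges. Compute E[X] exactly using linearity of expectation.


K_20 has (20 − 1)!/2 = 60822550204416000 labelled Hamiltonian cycles.
For each such Hamiltonian cycle H, let X_H = 1 if all 20 edges of H are present in G. Then P[X_H = 1] = p^{20} = (1/2)^{20} = 1/1048576.
By linearity of expectation: E[X] = Σ_H E[X_H] = 60822550204416000 · p^{20} = 60822550204416000 · 1/1048576 = 1856156927625/32.
Numerically: E[X] ≈ 5.8e+10.

E[X] = 60822550204416000 · (1/2)^{20} = 1856156927625/32 ≈ 5.8e+10.


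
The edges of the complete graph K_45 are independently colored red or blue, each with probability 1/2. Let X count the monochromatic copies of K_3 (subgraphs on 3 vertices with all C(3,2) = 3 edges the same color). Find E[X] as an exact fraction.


Let X = Σ_S X_S over the C(45, 3) = 14190 subsets S of size 3, where X_S = 1 if the K_3 on S is monochromatic.
For a fixed S, the K_3 on S has C(3, 2) = 3 edges. P[all 3 edges red] = (1/2)^3, and likewise for blue, so P[monochromatic] = 2·(1/2)^3 = 2^{1 − 3} = 1/4.
Summing: E[X] = C(45, 3) · 2^{1 − 3} = 14190 · 1/4 = 7095/2.
Numerically: E[X] ≈ 3547.500.

E[X] = C(45,3)·2^(1−C(3,2)) = 7095/2 ≈ 3547.500.


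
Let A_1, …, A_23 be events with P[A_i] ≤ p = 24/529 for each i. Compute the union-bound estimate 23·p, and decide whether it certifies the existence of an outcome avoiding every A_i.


Union bound: P[∪_{i=1}^{23} A_i] ≤ Σ_i P[A_i] ≤ 23·p = 23·(24/529) = 24/23.
Numerically: 24/23 ≈ 1.043.
Is 24/23 < 1? NO.
Since the bound 24/23 is ≥ 1, the union bound is uninformative here; it does NOT by itself certify existence.

23·p = 24/23 ≈ 1.043; existence NOT certified by the union bound.


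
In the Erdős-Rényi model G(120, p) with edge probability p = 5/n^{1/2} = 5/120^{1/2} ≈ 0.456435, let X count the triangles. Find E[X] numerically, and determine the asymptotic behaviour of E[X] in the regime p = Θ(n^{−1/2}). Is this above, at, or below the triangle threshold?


Number of potential triangles: C(120, 3) = 280840.
Each occurs with probability p³ ≈ (0.456435)³ ≈ 9.50907218e-02.
By linearity: E[X] = C(120, 3)·p³ ≈ 280840 · 9.50907218e-02 ≈ 26705.278307.
Since α = 1/2 < 1, p = c/n^{1/2} ≫ 1/n is above the triangle threshold p ~ 1/n. Asymptotically E[X] ~ (c³/6)·n^{3(1−α)} = (5³/6)·n^{1.5} → ∞; triangles are abundant w.h.p.

E[X] ≈ 26705.278307; in regime p = Θ(1/n^{1/2}) E[X] diverges (above the triangle threshold p ~ 1/n).


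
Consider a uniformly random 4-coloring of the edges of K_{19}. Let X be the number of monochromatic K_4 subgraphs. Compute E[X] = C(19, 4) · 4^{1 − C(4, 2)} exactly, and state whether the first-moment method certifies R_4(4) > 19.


E[X] = C(19, 4) · 4^{1 − 6} = 3876 · 4^{−5} = 3876/1024.
As a reduced fraction: E[X] = 969/256 ≈ 3.785.
Is E[X] < 1? NO.
Since E[X] ≥ 1, the first-moment bound is inconclusive at n = 19; it does NOT by itself certify R_4(4) > 19.

E[X] = 969/256 ≈ 3.785; E[X] ≥ 1; first-moment method inconclusive here.


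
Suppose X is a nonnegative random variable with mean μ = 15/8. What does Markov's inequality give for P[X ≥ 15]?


μ = E[X] = 15/8, a = 15.
Markov: P[X ≥ 15] ≤ μ/a = (15/8)/15 = 1/8.
Numerically: ≈ 0.125.
(Since a = 15 > μ = 1.875, the bound 1/8 is < 1 and informative.)

P[X ≥ 15] ≤ 1/8 ≈ 0.125.


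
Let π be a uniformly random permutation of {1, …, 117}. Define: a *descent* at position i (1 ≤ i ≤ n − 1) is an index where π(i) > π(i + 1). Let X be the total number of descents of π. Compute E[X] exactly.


Write X = Σ X_I over i = 1, …, 116, with X_I the indicator of one descent.
There are 116 indicators.
For each fixed i, the pair (π(i), π(i+1)) is a uniformly random ordered pair of distinct values from {1, …, 117}; by symmetry P[π(i) > π(i+1)] = 1/2.
By linearity: E[X] = 116 · (1/2) = (117 − 1) · (1/2) = 58 ≈ 58.000000.

E[X] = 58 = 58.000000.


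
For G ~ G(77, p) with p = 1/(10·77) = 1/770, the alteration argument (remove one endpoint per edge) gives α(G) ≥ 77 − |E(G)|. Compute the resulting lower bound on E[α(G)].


E[|E(G)|] = C(77, 2)·p = 2926 · (1/770) = 19/5.
E[α(G)] ≥ n − E[|E(G)|] = 77 − 19/5 = 366/5.
Numerically: ≈ 73.200.
(This is only a lower bound; the true E[α(G)] may be larger.)

E[α(G)] ≥ 366/5 ≈ 73.200.


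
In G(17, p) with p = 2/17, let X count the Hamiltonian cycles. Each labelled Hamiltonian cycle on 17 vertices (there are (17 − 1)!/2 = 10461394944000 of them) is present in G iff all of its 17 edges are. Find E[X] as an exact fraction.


K_17 has (17 − 1)!/2 = 10461394944000 labelled Hamiltonian cycles.
For each such Hamiltonian cycle H, let X_H = 1 if all 17 edges of H are present in G. Then P[X_H = 1] = p^{17} = (2/17)^{17} = 131072/827240261886336764177.
Summing the indicators: E[X] = Σ_H E[X_H] = 10461394944000 · p^{17} = 10461394944000 · 131072/827240261886336764177 = 1371195958099968000/827240261886336764177.
Numerically: E[X] ≈ 0.00166.

E[X] = 10461394944000 · (2/17)^{17} = 1371195958099968000/827240261886336764177 ≈ 0.00166.


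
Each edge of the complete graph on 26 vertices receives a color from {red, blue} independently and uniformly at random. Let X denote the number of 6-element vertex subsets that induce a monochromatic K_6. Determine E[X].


Let X = Σ_S X_S over the C(26, 6) = 230230 subsets S of size 6, where X_S = 1 if the K_6 on S is monochromatic.
For a fixed S, the K_6 on S has C(6, 2) = 15 edges. P[all 15 edges red] = (1/2)^15, and likewise for blue, so P[monochromatic] = 2·(1/2)^15 = 2^{1 − 15} = 1/16384.
By linearity of expectation: E[X] = C(26, 6) · 2^{1 − 15} = 230230 · 1/16384 = 115115/8192.
Numerically: E[X] ≈ 14.052.

E[X] = C(26,6)·2^(1−C(6,2)) = 115115/8192 ≈ 14.052.


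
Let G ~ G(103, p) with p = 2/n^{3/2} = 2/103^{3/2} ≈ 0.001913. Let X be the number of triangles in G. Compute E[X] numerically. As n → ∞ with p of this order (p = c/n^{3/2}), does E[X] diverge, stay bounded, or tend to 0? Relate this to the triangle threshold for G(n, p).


Number of potential triangles: C(103, 3) = 176851.
Each occurs with probability p³ ≈ (0.001913)³ ≈ 7.003618e-09.
By linearity: E[X] = C(103, 3)·p³ ≈ 176851 · 7.003618e-09 ≈ 0.0012.
Since α = 3/2 > 1, p = c/n^{3/2} = o(1/n) is below the triangle threshold p ~ 1/n. Asymptotically E[X] ~ (c³/6)·n^{3(1−α)} = (2³/6)·n^{-1.5} → 0, so by Markov's inequality G has no triangles w.h.p.

E[X] ≈ 0.0012; in regime p = Θ(1/n^{3/2}) E[X] tends to 0 (below the triangle threshold p ~ 1/n).


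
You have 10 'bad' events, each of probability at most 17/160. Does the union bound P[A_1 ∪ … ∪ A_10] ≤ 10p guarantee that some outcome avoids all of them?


Union bound: P[∪_{i=1}^{10} A_i] ≤ Σ_i P[A_i] ≤ 10·p = 10·(17/160) = 17/16.
Numerically: 17/16 ≈ 1.0625000.
Is 17/16 < 1? NO.
Since the bound 17/16 is ≥ 1, the union bound is uninformative here; it does NOT by itself certify existence.

10·p = 17/16 ≈ 1.0625000; existence NOT certified by the union bound.


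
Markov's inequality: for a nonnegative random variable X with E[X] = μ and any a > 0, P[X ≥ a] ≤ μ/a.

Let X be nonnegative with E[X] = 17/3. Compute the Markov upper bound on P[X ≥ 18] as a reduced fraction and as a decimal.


μ = E[X] = 17/3, a = 18.
Markov: P[X ≥ 18] ≤ μ/a = (17/3)/18 = 17/54.
Numerically: ≈ 0.31481.
(Since a = 18 > μ = 5.66667, the bound 17/54 is < 1 and informative.)

P[X ≥ 18] ≤ 17/54 ≈ 0.31481.


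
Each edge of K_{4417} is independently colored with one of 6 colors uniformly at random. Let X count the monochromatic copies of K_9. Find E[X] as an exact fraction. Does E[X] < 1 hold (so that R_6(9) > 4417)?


E[X] = C(4417, 9) · 6^{1 − 36} = 1749208766098544225331185560 · 6^{−35} = 1749208766098544225331185560/1719070799748422591028658176.
As a reduced fraction: E[X] = 218651095762318028166398195/214883849968552823878582272 ≈ 1.0175.
Is E[X] < 1? NO.
Since E[X] ≥ 1, the first-moment bound is inconclusive at n = 4417; it does NOT by itself certify R_6(9) > 4417.

E[X] = 218651095762318028166398195/214883849968552823878582272 ≈ 1.0175; E[X] ≥ 1; first-moment method inconclusive here.


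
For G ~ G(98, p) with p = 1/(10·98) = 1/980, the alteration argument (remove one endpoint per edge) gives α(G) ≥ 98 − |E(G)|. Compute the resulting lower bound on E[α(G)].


E[|E(G)|] = C(98, 2)·p = 4753 · (1/980) = 97/20.
E[α(G)] ≥ n − E[|E(G)|] = 98 − 97/20 = 1863/20.
Numerically: ≈ 93.150000.
(This is only a lower bound; the true E[α(G)] may be larger.)

E[α(G)] ≥ 1863/20 ≈ 93.150000.


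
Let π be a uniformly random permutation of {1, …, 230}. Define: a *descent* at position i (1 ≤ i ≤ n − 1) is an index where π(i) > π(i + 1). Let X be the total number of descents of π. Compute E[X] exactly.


Write X = Σ X_I over i = 1, …, 229, with X_I the indicator of one descent.
There are 229 indicators.
For each fixed i, the pair (π(i), π(i+1)) is a uniformly random ordered pair of distinct values from {1, …, 230}; by symmetry P[π(i) > π(i+1)] = 1/2.
By linearity: E[X] = 229 · (1/2) = (230 − 1) · (1/2) = 229/2 ≈ 114.500000.

E[X] = 229/2 = 114.500000.


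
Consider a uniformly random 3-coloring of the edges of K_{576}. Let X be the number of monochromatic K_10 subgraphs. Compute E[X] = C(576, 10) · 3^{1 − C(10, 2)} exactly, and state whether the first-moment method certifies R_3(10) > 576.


E[X] = C(576, 10) · 3^{1 − 45} = 1024104945306307344480 · 3^{−44} = 1024104945306307344480/984770902183611232881.
As a reduced fraction: E[X] = 12643270929707498080/12157665459056928801 ≈ 1.0399.
Is E[X] < 1? NO.
Since E[X] ≥ 1, the first-moment bound is inconclusive at n = 576; it does NOT by itself certify R_3(10) > 576.

E[X] = 12643270929707498080/12157665459056928801 ≈ 1.0399; E[X] ≥ 1; first-moment method inconclusive here.


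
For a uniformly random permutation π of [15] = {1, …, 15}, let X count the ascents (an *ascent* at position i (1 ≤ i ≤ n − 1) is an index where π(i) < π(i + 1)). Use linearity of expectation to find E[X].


Write X = Σ X_I over i = 1, …, 14, with X_I the indicator of one ascent.
There are 14 indicators.
For each fixed i, the pair (π(i), π(i+1)) is a uniformly random ordered pair of distinct values from {1, …, 15}; by symmetry P[π(i) < π(i+1)] = 1/2.
By linearity: E[X] = 14 · (1/2) = (15 − 1) · (1/2) = 7 ≈ 7.000.

E[X] = 7 = 7.000.


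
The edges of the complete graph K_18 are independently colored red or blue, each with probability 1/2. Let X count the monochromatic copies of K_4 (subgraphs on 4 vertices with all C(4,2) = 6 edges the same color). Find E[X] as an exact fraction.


Let X = Σ_S X_S over the C(18, 4) = 3060 subsets S of size 4, where X_S = 1 if the K_4 on S is monochromatic.
For a fixed S, the K_4 on S has C(4, 2) = 6 edges. P[all 6 edges red] = (1/2)^6, and likewise for blue, so P[monochromatic] = 2·(1/2)^6 = 2^{1 − 6} = 1/32.
By linearity: E[X] = C(18, 4) · 2^{1 − 6} = 3060 · 1/32 = 765/8.
Numerically: E[X] ≈ 95.62500.

E[X] = C(18,4)·2^(1−C(4,2)) = 765/8 ≈ 95.62500.


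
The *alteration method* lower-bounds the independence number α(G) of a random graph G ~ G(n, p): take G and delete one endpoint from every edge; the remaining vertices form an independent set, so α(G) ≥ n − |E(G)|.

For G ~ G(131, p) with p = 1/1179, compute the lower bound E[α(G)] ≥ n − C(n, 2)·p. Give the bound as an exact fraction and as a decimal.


E[|E(G)|] = C(131, 2)·p = 8515 · (1/1179) = 65/9.
E[α(G)] ≥ n − E[|E(G)|] = 131 − 65/9 = 1114/9.
Numerically: ≈ 123.7778.
(This is only a lower bound; the true E[α(G)] may be larger.)

E[α(G)] ≥ 1114/9 ≈ 123.7778.


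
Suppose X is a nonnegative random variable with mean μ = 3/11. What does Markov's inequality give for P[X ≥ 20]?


μ = E[X] = 3/11, a = 20.
Markov: P[X ≥ 20] ≤ μ/a = (3/11)/20 = 3/220.
Numerically: ≈ 0.014.
(Since a = 20 > μ = 0.273, the bound 3/220 is < 1 and informative.)

P[X ≥ 20] ≤ 3/220 ≈ 0.014.


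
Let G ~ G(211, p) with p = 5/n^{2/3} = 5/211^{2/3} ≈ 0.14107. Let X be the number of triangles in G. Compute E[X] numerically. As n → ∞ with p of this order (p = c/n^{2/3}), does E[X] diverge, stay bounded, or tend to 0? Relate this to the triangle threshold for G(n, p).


Number of potential triangles: C(211, 3) = 1543465.
Each occurs with probability p³ ≈ (0.14107)³ ≈ 2.8076638e-03.
By linearity: E[X] = C(211, 3)·p³ ≈ 1543465 · 2.8076638e-03 ≈ 4333.53081.
Since α = 2/3 < 1, p = c/n^{2/3} ≫ 1/n is above the triangle threshold p ~ 1/n. Asymptotically E[X] ~ (c³/6)·n^{3(1−α)} = (5³/6)·n^{1} → ∞; triangles are abundant w.h.p.

E[X] ≈ 4333.53081; in regime p = Θ(1/n^{2/3}) E[X] diverges (above the triangle threshold p ~ 1/n).


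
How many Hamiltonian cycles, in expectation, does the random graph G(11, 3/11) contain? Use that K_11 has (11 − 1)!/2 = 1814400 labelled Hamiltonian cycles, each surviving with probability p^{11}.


K_11 has (11 − 1)!/2 = 1814400 labelled Hamiltonian cycles.
For each such Hamiltonian cycle H, let X_H = 1 if all 11 edges of H are present in G. Then P[X_H = 1] = p^{11} = (3/11)^{11} = 177147/285311670611.
By linearity of expectation: E[X] = Σ_H E[X_H] = 1814400 · p^{11} = 1814400 · 177147/285311670611 = 321415516800/285311670611.
Numerically: E[X] ≈ 1.12654.

E[X] = 1814400 · (3/11)^{11} = 321415516800/285311670611 ≈ 1.12654.


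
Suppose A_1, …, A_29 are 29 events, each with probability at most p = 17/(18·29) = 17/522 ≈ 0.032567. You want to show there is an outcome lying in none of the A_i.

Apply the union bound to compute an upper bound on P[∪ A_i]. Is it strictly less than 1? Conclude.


Union bound: P[∪_{i=1}^{29} A_i] ≤ Σ_i P[A_i] ≤ 29·p = 29·(17/522) = 17/18.
Numerically: 17/18 ≈ 0.944444.
Is 17/18 < 1? YES.
Since P[∪ A_i] ≤ 17/18 < 1, the complement has P[∩ A_i^c] ≥ 1 − 17/18 = 1/18 > 0, so some outcome avoids every A_i.

29·p = 17/18 ≈ 0.944444; existence CERTIFIED by the union bound.


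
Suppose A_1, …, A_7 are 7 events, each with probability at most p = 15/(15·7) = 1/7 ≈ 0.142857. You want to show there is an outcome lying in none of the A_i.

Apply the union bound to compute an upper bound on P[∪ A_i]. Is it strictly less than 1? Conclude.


Union bound: P[∪_{i=1}^{7} A_i] ≤ Σ_i P[A_i] ≤ 7·p = 7·(1/7) = 1.
Numerically: 1 ≈ 1.000000.
Is 1 < 1? NO.
Since the bound 1 is ≥ 1, the union bound is uninformative here; it does NOT by itself certify existence.

7·p = 1 ≈ 1.000000; existence NOT certified by the union bound.


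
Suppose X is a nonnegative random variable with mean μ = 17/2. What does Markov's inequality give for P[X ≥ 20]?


μ = E[X] = 17/2, a = 20.
Markov: P[X ≥ 20] ≤ μ/a = (17/2)/20 = 17/40.
Numerically: ≈ 0.425000.
(Since a = 20 > μ = 8.500000, the bound 17/40 is < 1 and informative.)

P[X ≥ 20] ≤ 17/40 ≈ 0.425000.


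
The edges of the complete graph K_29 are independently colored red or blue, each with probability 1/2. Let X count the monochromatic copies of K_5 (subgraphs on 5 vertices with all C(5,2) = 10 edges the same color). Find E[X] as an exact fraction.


Let X = Σ_S X_S over the C(29, 5) = 118755 subsets S of size 5, where X_S = 1 if the K_5 on S is monochromatic.
For a fixed S, the K_5 on S has C(5, 2) = 10 edges. P[all 10 edges red] = (1/2)^10, and likewise for blue, so P[monochromatic] = 2·(1/2)^10 = 2^{1 − 10} = 1/512.
By linearity: E[X] = C(29, 5) · 2^{1 − 10} = 118755 · 1/512 = 118755/512.
Numerically: E[X] ≈ 231.9434.

E[X] = C(29,5)·2^(1−C(5,2)) = 118755/512 ≈ 231.9434.


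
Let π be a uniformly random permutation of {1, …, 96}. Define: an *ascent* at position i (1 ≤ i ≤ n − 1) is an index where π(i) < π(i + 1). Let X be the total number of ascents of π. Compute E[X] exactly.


Write X = Σ X_I over i = 1, …, 95, with X_I the indicator of one ascent.
There are 95 indicators.
For each fixed i, the pair (π(i), π(i+1)) is a uniformly random ordered pair of distinct values from {1, …, 96}; by symmetry P[π(i) < π(i+1)] = 1/2.
By linearity: E[X] = 95 · (1/2) = (96 − 1) · (1/2) = 95/2 ≈ 47.50000.

E[X] = 95/2 = 47.50000.


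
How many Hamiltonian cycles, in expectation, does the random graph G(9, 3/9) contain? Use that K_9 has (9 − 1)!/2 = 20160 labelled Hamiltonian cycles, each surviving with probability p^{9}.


K_9 has (9 − 1)!/2 = 20160 labelled Hamiltonian cycles.
For each such Hamiltonian cycle H, let X_H = 1 if all 9 edges of H are present in G. Then P[X_H = 1] = p^{9} = (1/3)^{9} = 1/19683.
By linearity: E[X] = Σ_H E[X_H] = 20160 · p^{9} = 20160 · 1/19683 = 2240/2187.
Numerically: E[X] ≈ 1.02.

E[X] = 20160 · (1/3)^{9} = 2240/2187 ≈ 1.02.


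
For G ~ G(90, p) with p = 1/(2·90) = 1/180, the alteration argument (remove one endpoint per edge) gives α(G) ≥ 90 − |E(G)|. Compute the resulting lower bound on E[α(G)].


E[|E(G)|] = C(90, 2)·p = 4005 · (1/180) = 89/4.
E[α(G)] ≥ n − E[|E(G)|] = 90 − 89/4 = 271/4.
Numerically: ≈ 67.75000.
(This is only a lower bound; the true E[α(G)] may be larger.)

E[α(G)] ≥ 271/4 ≈ 67.75000.


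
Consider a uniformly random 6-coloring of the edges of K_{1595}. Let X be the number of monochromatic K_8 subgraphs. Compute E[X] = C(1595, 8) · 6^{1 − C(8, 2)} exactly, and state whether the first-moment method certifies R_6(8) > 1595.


E[X] = C(1595, 8) · 6^{1 − 28} = 1020772636343363633895 · 6^{−27} = 1020772636343363633895/1023490369077469249536.
As a reduced fraction: E[X] = 113419181815929292655/113721152119718805504 ≈ 0.9973.
Is E[X] < 1? YES.
Since E[X] < 1, there exists a 6-coloring of K_{1595} with no monochromatic K_8; hence R_6(8) > 1595.

E[X] = 113419181815929292655/113721152119718805504 ≈ 0.9973; E[X] < 1, so R_6(8) > 1595.


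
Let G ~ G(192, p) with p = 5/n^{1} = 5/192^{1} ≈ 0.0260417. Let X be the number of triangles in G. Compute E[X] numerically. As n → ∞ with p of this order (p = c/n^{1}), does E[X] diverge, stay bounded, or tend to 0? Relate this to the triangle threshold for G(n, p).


Number of potential triangles: C(192, 3) = 1161280.
Each occurs with probability p³ ≈ (0.0260417)³ ≈ 1.76606355e-05.
By linearity: E[X] = C(192, 3)·p³ ≈ 1161280 · 1.76606355e-05 ≈ 20.508943.
Here α = 1, so p = 5/n is exactly at the triangle threshold p ~ 1/n. Asymptotically E[X] → c³/6 = 5³/6 = 125/6 ≈ 20.833333, a bounded constant. In this regime the triangle count is asymptotically Poisson(c³/6).

E[X] ≈ 20.508943; in regime p = Θ(1/n^{1}) E[X] stays bounded (at the triangle threshold p ~ 1/n).


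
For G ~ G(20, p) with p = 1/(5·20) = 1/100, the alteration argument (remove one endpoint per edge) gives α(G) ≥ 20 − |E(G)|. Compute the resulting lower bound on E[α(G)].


E[|E(G)|] = C(20, 2)·p = 190 · (1/100) = 19/10.
E[α(G)] ≥ n − E[|E(G)|] = 20 − 19/10 = 181/10.
Numerically: ≈ 18.10000.
(This is only a lower bound; the true E[α(G)] may be larger.)

E[α(G)] ≥ 181/10 ≈ 18.10000.


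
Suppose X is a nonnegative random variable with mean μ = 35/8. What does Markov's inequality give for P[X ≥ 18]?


μ = E[X] = 35/8, a = 18.
Markov: P[X ≥ 18] ≤ μ/a = (35/8)/18 = 35/144.
Numerically: ≈ 0.2431.
(Since a = 18 > μ = 4.3750, the bound 35/144 is < 1 and informative.)

P[X ≥ 18] ≤ 35/144 ≈ 0.2431.


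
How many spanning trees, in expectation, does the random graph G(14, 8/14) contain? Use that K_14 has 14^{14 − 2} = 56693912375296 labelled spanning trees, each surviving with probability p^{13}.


K_14 has 14^{14 − 2} = 56693912375296 labelled spanning trees.
For each such spanning tree H, let X_H = 1 if all 13 edges of H are present in G. Then P[X_H = 1] = p^{13} = (4/7)^{13} = 67108864/96889010407.
By linearity: E[X] = Σ_H E[X_H] = 56693912375296 · p^{13} = 56693912375296 · 67108864/96889010407 = 274877906944/7.
Numerically: E[X] ≈ 3.927e+10.

E[X] = 56693912375296 · (4/7)^{13} = 274877906944/7 ≈ 3.927e+10.


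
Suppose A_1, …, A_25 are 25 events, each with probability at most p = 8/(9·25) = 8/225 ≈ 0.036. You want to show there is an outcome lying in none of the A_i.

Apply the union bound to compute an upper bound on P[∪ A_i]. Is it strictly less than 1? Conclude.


Union bound: P[∪_{i=1}^{25} A_i] ≤ Σ_i P[A_i] ≤ 25·p = 25·(8/225) = 8/9.
Numerically: 8/9 ≈ 0.889.
Is 8/9 < 1? YES.
Since P[∪ A_i] ≤ 8/9 < 1, the complement has P[∩ A_i^c] ≥ 1 − 8/9 = 1/9 > 0, so some outcome avoids every A_i.

25·p = 8/9 ≈ 0.889; existence CERTIFIED by the union bound.


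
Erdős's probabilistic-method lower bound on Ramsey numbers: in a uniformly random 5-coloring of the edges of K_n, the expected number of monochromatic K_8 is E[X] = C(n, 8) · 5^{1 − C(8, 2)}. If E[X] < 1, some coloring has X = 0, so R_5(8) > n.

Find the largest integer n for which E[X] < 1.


We need C(n, 8) · 5^{1 − 28} < 1, i.e. C(n, 8) < 5^{28 − 1} = 7450580596923828125.
Check values of n near the boundary:
  n = 861: C(861, 8) = 7250034996615275865; 7250034996615275865 < 7450580596923828125? YES
  n = 862: C(862, 8) = 7317951015318931845; 7317951015318931845 < 7450580596923828125? YES
  n = 863: C(863, 8) = 7386423071602617757; 7386423071602617757 < 7450580596923828125? YES
  n = 864: C(864, 8) = 7455455062926006708; 7455455062926006708 < 7450580596923828125? NO
  n = 865: C(865, 8) = 7525050909487743060; 7525050909487743060 < 7450580596923828125? NO
  n = 866: C(866, 8) = 7595214554331451620; 7595214554331451620 < 7450580596923828125? NO
The largest n with C(n, 8) < 7450580596923828125 is n = 863 (where E[X] = 7386423071602617757/7450580596923828125 ≈ 0.99139). Hence R_5(8) > 863, i.e. R_5(8) ≥ 864.

Largest n = 863; hence R_5(8) > 863.


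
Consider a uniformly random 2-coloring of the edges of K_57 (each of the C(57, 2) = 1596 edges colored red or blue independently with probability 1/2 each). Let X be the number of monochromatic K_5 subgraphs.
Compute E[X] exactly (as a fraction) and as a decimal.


Let X = Σ_S X_S over the C(57, 5) = 4187106 subsets S of size 5, where X_S = 1 if the K_5 on S is monochromatic.
For a fixed S, the K_5 on S has C(5, 2) = 10 edges. P[all 10 edges red] = (1/2)^10, and likewise for blue, so P[monochromatic] = 2·(1/2)^10 = 2^{1 − 10} = 1/512.
By linearity of expectation: E[X] = C(57, 5) · 2^{1 − 10} = 4187106 · 1/512 = 2093553/256.
Numerically: E[X] ≈ 8177.9414.

E[X] = C(57,5)·2^(1−C(5,2)) = 2093553/256 ≈ 8177.9414.


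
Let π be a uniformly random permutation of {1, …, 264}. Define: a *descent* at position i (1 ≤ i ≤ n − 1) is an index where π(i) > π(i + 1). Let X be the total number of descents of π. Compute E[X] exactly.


Write X = Σ X_I over i = 1, …, 263, with X_I the indicator of one descent.
There are 263 indicators.
For each fixed i, the pair (π(i), π(i+1)) is a uniformly random ordered pair of distinct values from {1, …, 264}; by symmetry P[π(i) > π(i+1)] = 1/2.
By linearity: E[X] = 263 · (1/2) = (264 − 1) · (1/2) = 263/2 ≈ 131.50000.

E[X] = 263/2 = 131.50000.


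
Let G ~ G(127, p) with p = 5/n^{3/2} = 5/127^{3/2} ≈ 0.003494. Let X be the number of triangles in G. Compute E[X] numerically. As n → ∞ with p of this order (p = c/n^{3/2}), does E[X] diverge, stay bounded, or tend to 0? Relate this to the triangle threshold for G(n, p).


Number of potential triangles: C(127, 3) = 333375.
Each occurs with probability p³ ≈ (0.003494)³ ≈ 4.263765e-08.
By linearity: E[X] = C(127, 3)·p³ ≈ 333375 · 4.263765e-08 ≈ 0.0142.
Since α = 3/2 > 1, p = c/n^{3/2} = o(1/n) is below the triangle threshold p ~ 1/n. Asymptotically E[X] ~ (c³/6)·n^{3(1−α)} = (5³/6)·n^{-1.5} → 0, so by Markov's inequality G has no triangles w.h.p.

E[X] ≈ 0.0142; in regime p = Θ(1/n^{3/2}) E[X] tends to 0 (below the triangle threshold p ~ 1/n).


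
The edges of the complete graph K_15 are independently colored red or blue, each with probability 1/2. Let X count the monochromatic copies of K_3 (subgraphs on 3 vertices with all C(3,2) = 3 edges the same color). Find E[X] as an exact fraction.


Let X = Σ_S X_S over the C(15, 3) = 455 subsets S of size 3, where X_S = 1 if the K_3 on S is monochromatic.
For a fixed S, the K_3 on S has C(3, 2) = 3 edges. P[all 3 edges red] = (1/2)^3, and likewise for blue, so P[monochromatic] = 2·(1/2)^3 = 2^{1 − 3} = 1/4.
By linearity: E[X] = C(15, 3) · 2^{1 − 3} = 455 · 1/4 = 455/4.
Numerically: E[X] ≈ 113.75000.

E[X] = C(15,3)·2^(1−C(3,2)) = 455/4 ≈ 113.75000.


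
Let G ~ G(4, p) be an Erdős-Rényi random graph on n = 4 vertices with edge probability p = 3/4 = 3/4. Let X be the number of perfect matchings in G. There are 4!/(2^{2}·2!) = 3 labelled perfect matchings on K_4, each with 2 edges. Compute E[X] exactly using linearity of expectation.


K_4 has 4!/(2^{2}·2!) = 3 labelled perfect matchings.
For each such perfect matching H, let X_H = 1 if all 2 edges of H are present in G. Then P[X_H = 1] = p^{2} = (3/4)^{2} = 9/16.
Summing the indicators: E[X] = Σ_H E[X_H] = 3 · p^{2} = 3 · 9/16 = 27/16.
Numerically: E[X] ≈ 1.6875.

E[X] = 3 · (3/4)^{2} = 27/16 ≈ 1.6875.


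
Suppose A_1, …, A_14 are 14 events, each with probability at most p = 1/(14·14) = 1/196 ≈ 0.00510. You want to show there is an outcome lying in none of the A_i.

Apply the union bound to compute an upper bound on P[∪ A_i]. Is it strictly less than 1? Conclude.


Union bound: P[∪_{i=1}^{14} A_i] ≤ Σ_i P[A_i] ≤ 14·p = 14·(1/196) = 1/14.
Numerically: 1/14 ≈ 0.07143.
Is 1/14 < 1? YES.
Since P[∪ A_i] ≤ 1/14 < 1, the complement has P[∩ A_i^c] ≥ 1 − 1/14 = 13/14 > 0, so some outcome avoids every A_i.

14·p = 1/14 ≈ 0.07143; existence CERTIFIED by the union bound.


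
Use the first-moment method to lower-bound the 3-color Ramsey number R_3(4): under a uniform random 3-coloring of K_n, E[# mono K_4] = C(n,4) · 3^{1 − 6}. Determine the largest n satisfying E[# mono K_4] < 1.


We need C(n, 4) · 3^{1 − 6} < 1, i.e. C(n, 4) < 3^{6 − 1} = 243.
Check values of n near the boundary:
  n = 9: C(9, 4) = 126; 126 < 243? YES
  n = 10: C(10, 4) = 210; 210 < 243? YES
  n = 11: C(11, 4) = 330; 330 < 243? NO
  n = 12: C(12, 4) = 495; 495 < 243? NO
The largest n with C(n, 4) < 243 is n = 10 (where E[X] = 70/81 ≈ 0.8641975). Hence R_3(4) > 10, i.e. R_3(4) ≥ 11.

Largest n = 10; hence R_3(4) > 10.


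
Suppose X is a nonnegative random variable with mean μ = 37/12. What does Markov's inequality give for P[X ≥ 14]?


μ = E[X] = 37/12, a = 14.
Markov: P[X ≥ 14] ≤ μ/a = (37/12)/14 = 37/168.
Numerically: ≈ 0.2202.
(Since a = 14 > μ = 3.0833, the bound 37/168 is < 1 and informative.)

P[X ≥ 14] ≤ 37/168 ≈ 0.2202.


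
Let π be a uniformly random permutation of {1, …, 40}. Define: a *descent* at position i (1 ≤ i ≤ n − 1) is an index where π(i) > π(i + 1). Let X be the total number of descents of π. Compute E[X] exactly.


Write X = Σ X_I over i = 1, …, 39, with X_I the indicator of one descent.
There are 39 indicators.
For each fixed i, the pair (π(i), π(i+1)) is a uniformly random ordered pair of distinct values from {1, …, 40}; by symmetry P[π(i) > π(i+1)] = 1/2.
By linearity: E[X] = 39 · (1/2) = (40 − 1) · (1/2) = 39/2 ≈ 19.500.

E[X] = 39/2 = 19.500.


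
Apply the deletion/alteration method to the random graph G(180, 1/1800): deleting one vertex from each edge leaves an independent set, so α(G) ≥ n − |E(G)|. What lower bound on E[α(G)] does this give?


E[|E(G)|] = C(180, 2)·p = 16110 · (1/1800) = 179/20.
E[α(G)] ≥ n − E[|E(G)|] = 180 − 179/20 = 3421/20.
Numerically: ≈ 171.05000.
(This is only a lower bound; the true E[α(G)] may be larger.)

E[α(G)] ≥ 3421/20 ≈ 171.05000.


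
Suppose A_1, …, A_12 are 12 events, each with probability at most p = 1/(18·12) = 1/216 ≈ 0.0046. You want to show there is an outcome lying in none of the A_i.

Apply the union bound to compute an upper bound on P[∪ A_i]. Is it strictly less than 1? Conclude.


Union bound: P[∪_{i=1}^{12} A_i] ≤ Σ_i P[A_i] ≤ 12·p = 12·(1/216) = 1/18.
Numerically: 1/18 ≈ 0.0556.
Is 1/18 < 1? YES.
Since P[∪ A_i] ≤ 1/18 < 1, the complement has P[∩ A_i^c] ≥ 1 − 1/18 = 17/18 > 0, so some outcome avoids every A_i.

12·p = 1/18 ≈ 0.0556; existence CERTIFIED by the union bound.


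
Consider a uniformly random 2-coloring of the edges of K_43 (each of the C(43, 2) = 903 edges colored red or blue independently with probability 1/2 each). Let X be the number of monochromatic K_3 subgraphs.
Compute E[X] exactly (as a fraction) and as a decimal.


Let X = Σ_S X_S over the C(43, 3) = 12341 subsets S of size 3, where X_S = 1 if the K_3 on S is monochromatic.
For a fixed S, the K_3 on S has C(3, 2) = 3 edges. P[all 3 edges red] = (1/2)^3, and likewise for blue, so P[monochromatic] = 2·(1/2)^3 = 2^{1 − 3} = 1/4.
By linearity: E[X] = C(43, 3) · 2^{1 − 3} = 12341 · 1/4 = 12341/4.
Numerically: E[X] ≈ 3085.2500.

E[X] = C(43,3)·2^(1−C(3,2)) = 12341/4 ≈ 3085.2500.


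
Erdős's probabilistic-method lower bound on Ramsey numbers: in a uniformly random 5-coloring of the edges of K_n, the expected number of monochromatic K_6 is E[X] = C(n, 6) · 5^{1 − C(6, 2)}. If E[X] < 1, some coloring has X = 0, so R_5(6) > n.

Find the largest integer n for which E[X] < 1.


We need C(n, 6) · 5^{1 − 15} < 1, i.e. C(n, 6) < 5^{15 − 1} = 6103515625.
Check values of n near the boundary:
  n = 126: C(126, 6) = 4925156775; 4925156775 < 6103515625? YES
  n = 127: C(127, 6) = 5169379425; 5169379425 < 6103515625? YES
  n = 128: C(128, 6) = 5423611200; 5423611200 < 6103515625? YES
  n = 129: C(129, 6) = 5688177600; 5688177600 < 6103515625? YES
  n = 130: C(130, 6) = 5963412000; 5963412000 < 6103515625? YES
  n = 131: C(131, 6) = 6249655776; 6249655776 < 6103515625? NO
  n = 132: C(132, 6) = 6547258432; 6547258432 < 6103515625? NO
The largest n with C(n, 6) < 6103515625 is n = 130 (where E[X] = 47707296/48828125 ≈ 0.977). Hence R_5(6) > 130, i.e. R_5(6) ≥ 131.

Largest n = 130; hence R_5(6) > 130.


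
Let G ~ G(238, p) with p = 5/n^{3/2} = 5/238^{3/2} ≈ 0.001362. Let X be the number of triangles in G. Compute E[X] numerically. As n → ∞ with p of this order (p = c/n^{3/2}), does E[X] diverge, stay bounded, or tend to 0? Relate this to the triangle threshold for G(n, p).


Number of potential triangles: C(238, 3) = 2218636.
Each occurs with probability p³ ≈ (0.001362)³ ≈ 2.525304e-09.
By linearity: E[X] = C(238, 3)·p³ ≈ 2218636 · 2.525304e-09 ≈ 0.0056.
Since α = 3/2 > 1, p = c/n^{3/2} = o(1/n) is below the triangle threshold p ~ 1/n. Asymptotically E[X] ~ (c³/6)·n^{3(1−α)} = (5³/6)·n^{-1.5} → 0, so by Markov's inequality G has no triangles w.h.p.

E[X] ≈ 0.0056; in regime p = Θ(1/n^{3/2}) E[X] tends to 0 (below the triangle threshold p ~ 1/n).


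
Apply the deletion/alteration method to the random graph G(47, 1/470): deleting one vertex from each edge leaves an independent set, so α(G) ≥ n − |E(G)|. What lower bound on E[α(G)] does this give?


E[|E(G)|] = C(47, 2)·p = 1081 · (1/470) = 23/10.
E[α(G)] ≥ n − E[|E(G)|] = 47 − 23/10 = 447/10.
Numerically: ≈ 44.7000.
(This is only a lower bound; the true E[α(G)] may be larger.)

E[α(G)] ≥ 447/10 ≈ 44.7000.


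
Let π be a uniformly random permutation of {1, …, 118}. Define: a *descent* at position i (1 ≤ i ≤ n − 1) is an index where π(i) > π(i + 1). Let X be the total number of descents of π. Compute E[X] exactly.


Write X = Σ X_I over i = 1, …, 117, with X_I the indicator of one descent.
There are 117 indicators.
For each fixed i, the pair (π(i), π(i+1)) is a uniformly random ordered pair of distinct values from {1, …, 118}; by symmetry P[π(i) > π(i+1)] = 1/2.
By linearity: E[X] = 117 · (1/2) = (118 − 1) · (1/2) = 117/2 ≈ 58.500000.

E[X] = 117/2 = 58.500000.


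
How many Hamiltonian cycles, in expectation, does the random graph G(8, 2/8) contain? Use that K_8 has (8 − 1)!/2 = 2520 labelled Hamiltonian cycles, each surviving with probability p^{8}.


K_8 has (8 − 1)!/2 = 2520 labelled Hamiltonian cycles.
For each such Hamiltonian cycle H, let X_H = 1 if all 8 edges of H are present in G. Then P[X_H = 1] = p^{8} = (1/4)^{8} = 1/65536.
By linearity of expectation: E[X] = Σ_H E[X_H] = 2520 · p^{8} = 2520 · 1/65536 = 315/8192.
Numerically: E[X] ≈ 0.03845.

E[X] = 2520 · (1/4)^{8} = 315/8192 ≈ 0.03845.
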